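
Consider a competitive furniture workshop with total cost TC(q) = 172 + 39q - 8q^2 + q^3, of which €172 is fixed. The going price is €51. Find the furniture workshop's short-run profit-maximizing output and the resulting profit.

AVC = 39 - 8q + q^2 has its minimum €23 at q = 4; price €51 clears that bar, so the firm operates.
MC = 39 - 16q + 3q^2. Setting P = MC and taking the root on the rising branch gives q* = 6.
TR = 51·6 = 306. TC = 172 + 162 = 334. Profit = 306 − 334 = -€28.
By producing, the firm covers all variable cost plus €144 of fixed cost; shutting down would lose the full €172.

Profit = -€28 at q = 6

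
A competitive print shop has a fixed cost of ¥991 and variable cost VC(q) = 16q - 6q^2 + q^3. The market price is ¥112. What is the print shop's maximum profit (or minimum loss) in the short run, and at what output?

Profit = -¥351 at q = 8

AVC = 16 - 6q + q^2; min AVC = ¥7 at q = 3. Since P = ¥112 ≥ min AVC, the firm produces.
With MC = 16 - 12q + 3q^2, P = MC on the upward-sloping part at q* = 8.
TR = 112·8 = 896. TC = 991 + 256 = 1247. Profit = 896 − 1247 = -¥351.
Shutting down would mean losing the fixed cost of ¥991, so operating at a loss of ¥351 is better by ¥640.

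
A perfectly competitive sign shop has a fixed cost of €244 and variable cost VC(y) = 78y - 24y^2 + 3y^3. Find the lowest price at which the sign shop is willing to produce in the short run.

€30 per unit

The firm shuts down when price falls below the minimum of average variable cost. AVC = VC/y = 78 - 24y + 3y^2.
dAVC/dy = -24 + 6y = 0 gives y = 4. min AVC = 78 - 24·4 + 3·4^2 = 30.
For P < €30 the firm produces nothing.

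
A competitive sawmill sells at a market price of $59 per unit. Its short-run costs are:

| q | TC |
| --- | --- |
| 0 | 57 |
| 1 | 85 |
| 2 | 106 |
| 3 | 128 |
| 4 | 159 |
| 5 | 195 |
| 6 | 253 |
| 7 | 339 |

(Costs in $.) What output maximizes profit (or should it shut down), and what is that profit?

q = 6; profit = $101

Profit at each row (π = 59q − TC): q=0: -57; q=1: -26; q=2: 12; q=3: 49; q=4: 77; q=5: 100; q=6: 101; q=7: 74.
Profit is maximized at q = 6. AVC there is 196/6 = $32.67 ≤ P, so producing beats shutting down (which would give -$57).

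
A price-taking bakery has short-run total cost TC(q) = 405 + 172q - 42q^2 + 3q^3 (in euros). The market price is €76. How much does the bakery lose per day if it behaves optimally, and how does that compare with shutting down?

Profit = -€21 at q = 8

AVC = 172 - 42q + 3q^2 has its minimum €25 at q = 7; price €76 clears that bar, so the firm operates.
With MC = 172 - 84q + 9q^2, P = MC on the upward-sloping part at q* = 8.
TR = 76·8 = 608. TC = 405 + 224 = 629. Profit = 608 − 629 = -€21.
That loss of €21 beats the €405 the firm would lose by shutting down; producing recovers €384 of fixed cost.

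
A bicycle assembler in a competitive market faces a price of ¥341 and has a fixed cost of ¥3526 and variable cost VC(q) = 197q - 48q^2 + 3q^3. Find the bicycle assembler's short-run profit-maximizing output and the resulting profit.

Profit = -¥70 at q = 12

AVC = 197 - 48q + 3q^2 has its minimum ¥5 at q = 8; price ¥341 clears that bar, so the firm operates.
MC = 197 - 96q + 9q^2. Setting P = MC and taking the root on the rising branch gives q* = 12.
TR = 341·12 = 4092. TC = 3526 + 636 = 4162. Profit = 4092 − 4162 = -¥70.
By producing, the firm covers all variable cost plus ¥3456 of fixed cost; shutting down would lose the full ¥3526.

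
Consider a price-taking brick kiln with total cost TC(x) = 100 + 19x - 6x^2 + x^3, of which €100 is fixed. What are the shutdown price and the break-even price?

Shutdown price = €10; break-even price = €34

Shutdown price = min AVC. AVC = 19 - 6x + x^2, with vertex at x = 3 and minimum €10.
ATC = 100/x + 19 - 6x + x^2. Setting dATC/dx = −100/x^2 − 6 + 2x = 0 gives x = 5 (since 2·5^3 − 6·5^2 = 100).
min ATC = 100/5 + 19 − 6·5 + 5^2 = €34. That is the break-even price.
For €10 ≤ P < €34 the firm produces at a loss; below €10 it shuts down.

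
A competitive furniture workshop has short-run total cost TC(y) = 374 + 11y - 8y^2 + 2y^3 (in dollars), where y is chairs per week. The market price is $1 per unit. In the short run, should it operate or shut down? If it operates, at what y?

Shut down

From TC, MC = TC'(y) = 11 - 16y + 6y^2 and AVC = VC/y = 11 - 8y + 2y^2.
The AVC parabola has its vertex at y = 8/4 = 2, where AVC = 11 - 8·2 + 2·2^2 = $3.
P = $1 lies below min AVC = $3; no output level covers variable cost.
Best response: produce nothing and absorb the $374 fixed cost.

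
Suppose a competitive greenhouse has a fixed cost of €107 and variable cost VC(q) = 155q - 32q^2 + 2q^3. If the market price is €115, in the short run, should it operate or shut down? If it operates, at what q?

Produce at q = 10

From TC, MC = TC'(q) = 155 - 64q + 6q^2 and AVC = VC/q = 155 - 32q + 2q^2.
The AVC parabola has its vertex at q = 32/4 = 8, where AVC = 155 - 32·8 + 2·8^2 = €27.
Since P = €115 ≥ min AVC = €27, price covers variable cost and the firm should produce.
Set P = MC: 115 = 155 - 64q + 6q^2 → 40 - 64q + 6q^2 = 0. The roots are q = 2/3 and q = 10; the profit-maximizing output is on the rising part of MC, so q* = 10.
Check: AVC at q = 10 is €35 ≤ P, so revenue covers variable cost.
Profit = P·q − TC = 115·10 − 457 = €693.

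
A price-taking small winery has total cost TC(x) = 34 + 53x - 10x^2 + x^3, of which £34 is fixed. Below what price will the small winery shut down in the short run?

£28 per unit

The firm shuts down when price falls below the minimum of average variable cost. AVC = VC/x = 53 - 10x + x^2.
At the minimum of AVC, MC = AVC. MC = 53 - 20x + 3x^2; setting MC = AVC gives 2x^2 - 10x = 0, so x = 5. min AVC = 28.
So the shutdown price is £28.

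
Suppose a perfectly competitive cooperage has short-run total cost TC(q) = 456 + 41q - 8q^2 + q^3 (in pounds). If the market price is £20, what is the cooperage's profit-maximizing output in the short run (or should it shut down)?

Shut down

Strip out fixed cost: VC = 41q - 8q^2 + q^3. Then AVC = 41 - 8q + q^2 and MC = 41 - 16q + 3q^2.
The AVC parabola has its vertex at q = 8/2 = 4, where AVC = 41 - 8·4 + 4^2 = £25.
P = £20 lies below min AVC = £25; no output level covers variable cost.
The firm minimizes its loss by shutting down and losing only its fixed cost of £456.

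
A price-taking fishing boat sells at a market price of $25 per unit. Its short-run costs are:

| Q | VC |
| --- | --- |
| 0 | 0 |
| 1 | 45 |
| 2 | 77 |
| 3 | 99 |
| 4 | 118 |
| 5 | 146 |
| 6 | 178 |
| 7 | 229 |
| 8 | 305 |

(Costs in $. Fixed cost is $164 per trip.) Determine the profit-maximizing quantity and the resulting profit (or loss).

Q = 0 (shut down); profit = -$164

Profit at each row (π = 25Q − TC): Q=0: -164; Q=1: -184; Q=2: -191; Q=3: -188; Q=4: -182; Q=5: -185; Q=6: -192; Q=7: -218; Q=8: -269.
Profit is highest at Q = 0. Equivalently, the lowest AVC in the table is 146/5 ≈ $29.20 at Q = 5, and P = $25 falls below it — price never covers variable cost, so the firm shuts down and loses only its fixed cost.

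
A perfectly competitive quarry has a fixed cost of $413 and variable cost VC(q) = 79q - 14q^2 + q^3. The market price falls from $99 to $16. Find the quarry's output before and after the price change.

MC = 79 - 28q + 3q^2; the shutdown threshold is min AVC = $30 (at q = 7).
At P = $99 ≥ min AVC, set P = MC on the rising branch: q = 10.
At P = $16 < min AVC = $30, price no longer covers variable cost at any output, so the firm shuts down: q = 0.

Output falls from 10 to 0 (the firm shuts down)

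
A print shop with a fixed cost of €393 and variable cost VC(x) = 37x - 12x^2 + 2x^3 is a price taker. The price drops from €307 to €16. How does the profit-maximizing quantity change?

MC = 37 - 24x + 6x^2; the shutdown threshold is min AVC = €19 (at x = 3).
With P = €307 above the shutdown price, P = MC gives x = 9.
At P = €16 < min AVC = €19, price no longer covers variable cost at any output, so the firm shuts down: x = 0.

Output falls from 9 to 0 (the firm shuts down)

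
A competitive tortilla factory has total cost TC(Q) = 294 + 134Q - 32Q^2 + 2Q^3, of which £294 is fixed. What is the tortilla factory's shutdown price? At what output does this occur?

The firm shuts down when price falls below the minimum of average variable cost. AVC = VC/Q = 134 - 32Q + 2Q^2.
At the minimum of AVC, MC = AVC. MC = 134 - 64Q + 6Q^2; setting MC = AVC gives 4Q^2 - 32Q = 0, so Q = 8. min AVC = 6.
The firm shuts down for any P below £6.

£6 per unit, at Q = 8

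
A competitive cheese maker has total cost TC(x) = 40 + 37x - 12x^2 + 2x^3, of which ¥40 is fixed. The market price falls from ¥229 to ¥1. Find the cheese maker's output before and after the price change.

MC = 37 - 24x + 6x^2; the shutdown threshold is min AVC = ¥19 (at x = 3).
At P = ¥229 ≥ min AVC, set P = MC on the rising branch: x = 8.
At P = ¥1 < min AVC = ¥19, price no longer covers variable cost at any output, so the firm shuts down: x = 0.

Output falls from 8 to 0 (the firm shuts down)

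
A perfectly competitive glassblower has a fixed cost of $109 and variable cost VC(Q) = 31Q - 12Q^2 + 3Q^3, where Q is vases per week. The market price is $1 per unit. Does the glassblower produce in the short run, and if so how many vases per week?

Variable cost is VC = 31Q - 12Q^2 + 3Q^3, so AVC = VC/Q = 31 - 12Q + 3Q^2 and MC = dTC/dQ = 31 - 24Q + 9Q^2.
AVC is minimized where dAVC/dQ = -12 + 6Q = 0, at Q = 2; min AVC = 31 - 12·2 + 3·2^2 = $19.
With P < min AVC ($1 < $19), every unit sold adds to the loss.
Best response: produce nothing and absorb the $109 fixed cost.

Shut down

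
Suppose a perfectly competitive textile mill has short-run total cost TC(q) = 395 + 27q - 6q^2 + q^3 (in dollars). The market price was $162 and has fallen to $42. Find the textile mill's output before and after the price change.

Output falls from 9 to 5

MC = 27 - 12q + 3q^2; the shutdown threshold is min AVC = $18 (at q = 3).
With P = $162 above the shutdown price, P = MC gives q = 9.
At P = $42 ≥ min AVC, set P = MC: q = 5. The firm stays open but cuts output.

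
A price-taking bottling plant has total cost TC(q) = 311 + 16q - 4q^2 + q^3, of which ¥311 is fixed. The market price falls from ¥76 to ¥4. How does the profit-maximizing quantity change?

MC = 16 - 8q + 3q^2; the shutdown threshold is min AVC = ¥12 (at q = 2).
With P = ¥76 above the shutdown price, P = MC gives q = 6.
At P = ¥4 < min AVC = ¥12, price no longer covers variable cost at any output, so the firm shuts down: q = 0.

Output falls from 6 to 0 (the firm shuts down)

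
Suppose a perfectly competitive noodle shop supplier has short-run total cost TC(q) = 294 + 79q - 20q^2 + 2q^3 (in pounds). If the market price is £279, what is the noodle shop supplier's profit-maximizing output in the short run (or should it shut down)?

Strip out fixed cost: VC = 79q - 20q^2 + 2q^3. Then AVC = 79 - 20q + 2q^2 and MC = 79 - 40q + 6q^2.
The AVC parabola has its vertex at q = 20/4 = 5, where AVC = 79 - 20·5 + 2·5^2 = £29.
Because £279 ≥ £29, revenue can cover variable cost; the firm operates.
Solving P = MC: -200 - 40q + 6q^2 = 0 ⇒ q = -10/3 or 10. On the upward-sloping branch, q* = 10.
Check: AVC at q = 10 is £79 ≤ P, so revenue covers variable cost.
Profit = P·q − TC = 279·10 − 1084 = £1706.

Produce at q = 10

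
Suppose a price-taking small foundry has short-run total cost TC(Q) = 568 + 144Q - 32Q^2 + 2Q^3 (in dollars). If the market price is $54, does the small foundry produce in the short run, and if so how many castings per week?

Produce at Q = 9

From TC, MC = TC'(Q) = 144 - 64Q + 6Q^2 and AVC = VC/Q = 144 - 32Q + 2Q^2.
AVC is minimized where dAVC/dQ = -32 + 4Q = 0, at Q = 8; min AVC = 144 - 32·8 + 2·8^2 = $16.
Because $54 ≥ $16, revenue can cover variable cost; the firm operates.
P = MC gives 90 - 64Q + 6Q^2 = 0, with roots 5/3 and 9. Take the larger (rising MC): Q* = 9.
Check: AVC at Q = 9 is $18 ≤ P, so revenue covers variable cost.
Profit = P·Q − TC = 54·9 − 730 = -$244, a loss, but smaller than the $568 fixed cost the firm would lose by shutting down.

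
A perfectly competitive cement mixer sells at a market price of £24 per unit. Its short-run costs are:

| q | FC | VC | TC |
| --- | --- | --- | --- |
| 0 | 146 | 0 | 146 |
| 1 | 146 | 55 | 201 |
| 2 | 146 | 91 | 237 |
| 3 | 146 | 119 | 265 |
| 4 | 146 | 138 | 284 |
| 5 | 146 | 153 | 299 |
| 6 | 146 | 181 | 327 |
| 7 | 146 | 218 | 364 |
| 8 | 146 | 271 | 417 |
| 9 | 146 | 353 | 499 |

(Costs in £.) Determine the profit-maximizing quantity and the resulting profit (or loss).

q = 0 (shut down); profit = -£146

Tabulate TR − TC: q=0: -146; q=1: -177; q=2: -189; q=3: -193; q=4: -188; q=5: -179; q=6: -183; q=7: -196; q=8: -225; q=9: -283.
Profit is highest at q = 0. Equivalently, the lowest AVC in the table is 181/6 ≈ £30.17 at q = 6, and P = £24 falls below it — price never covers variable cost, so the firm shuts down and loses only its fixed cost.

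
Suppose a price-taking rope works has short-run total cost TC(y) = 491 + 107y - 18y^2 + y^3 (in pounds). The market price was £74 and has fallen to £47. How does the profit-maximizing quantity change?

MC = 107 - 36y + 3y^2; the shutdown threshold is min AVC = £26 (at y = 9).
With P = £74 above the shutdown price, P = MC gives y = 11.
At P = £47 ≥ min AVC, set P = MC: y = 10. The firm stays open but cuts output.

Output falls from 11 to 10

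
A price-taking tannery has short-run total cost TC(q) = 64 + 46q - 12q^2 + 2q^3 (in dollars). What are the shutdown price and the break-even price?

AVC = 46 - 12q + 2q^2; minimized at q = 3, giving min AVC = $28. That is the shutdown price.
ATC = 64/q + 46 - 12q + 2q^2. Setting dATC/dq = −64/q^2 − 12 + 4q = 0 gives q = 4 (since 4·4^3 − 12·4^2 = 64).
min ATC = 64/4 + 46 − 12·4 + 2·4^2 = $46. That is the break-even price.
Between these two prices the firm operates at a loss; above $46 it earns a profit.

Shutdown price = $28; break-even price = $46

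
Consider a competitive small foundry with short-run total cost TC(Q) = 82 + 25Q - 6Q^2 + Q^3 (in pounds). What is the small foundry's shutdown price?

£16 per unit

The firm shuts down when price falls below the minimum of average variable cost. AVC = VC/Q = 25 - 6Q + Q^2.
dAVC/dQ = -6 + 2Q = 0 gives Q = 3. min AVC = 25 - 6·3 + 3^2 = 16.
For P < £16 the firm produces nothing.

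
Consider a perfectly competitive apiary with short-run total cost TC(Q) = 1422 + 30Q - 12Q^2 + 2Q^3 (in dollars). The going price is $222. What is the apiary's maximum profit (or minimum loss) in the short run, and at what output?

Profit = -$142 at Q = 8

AVC = 30 - 12Q + 2Q^2 has its minimum $12 at Q = 3; price $222 clears that bar, so the firm operates.
With MC = 30 - 24Q + 6Q^2, P = MC on the upward-sloping part at Q* = 8.
TR = 222·8 = 1776. TC = 1422 + 496 = 1918. Profit = 1776 − 1918 = -$142.
That loss of $142 beats the $1422 the firm would lose by shutting down; producing recovers $1280 of fixed cost.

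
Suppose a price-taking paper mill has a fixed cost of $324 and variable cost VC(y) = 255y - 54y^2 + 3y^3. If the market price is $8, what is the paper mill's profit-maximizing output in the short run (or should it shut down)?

Shut down

Strip out fixed cost: VC = 255y - 54y^2 + 3y^3. Then AVC = 255 - 54y + 3y^2 and MC = 255 - 108y + 9y^2.
AVC is minimized where dAVC/dy = -54 + 6y = 0, at y = 9; min AVC = 255 - 54·9 + 3·9^2 = $12.
Since P = $8 < min AVC = $12, price fails to cover variable cost at any output.
Best response: produce nothing and absorb the $324 fixed cost.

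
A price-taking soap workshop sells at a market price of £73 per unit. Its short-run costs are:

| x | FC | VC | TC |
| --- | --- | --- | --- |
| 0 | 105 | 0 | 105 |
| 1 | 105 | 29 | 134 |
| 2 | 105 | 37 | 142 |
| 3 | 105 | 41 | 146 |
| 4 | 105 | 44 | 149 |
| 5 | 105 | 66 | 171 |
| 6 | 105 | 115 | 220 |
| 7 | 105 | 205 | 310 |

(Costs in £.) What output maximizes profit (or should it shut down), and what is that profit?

x = 6; profit = £218

Compute π = P·x − TC at each output: x=0: -105; x=1: -61; x=2: 4; x=3: 73; x=4: 143; x=5: 194; x=6: 218; x=7: 201.
Profit is maximized at x = 6. AVC there is 115/6 = £19.17 ≤ P, so producing beats shutting down (which would give -£105).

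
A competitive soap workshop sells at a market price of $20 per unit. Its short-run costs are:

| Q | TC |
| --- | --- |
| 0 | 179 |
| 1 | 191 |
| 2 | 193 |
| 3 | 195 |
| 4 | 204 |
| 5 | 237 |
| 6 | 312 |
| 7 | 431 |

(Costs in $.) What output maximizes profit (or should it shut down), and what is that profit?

Tabulate TR − TC: Q=0: -179; Q=1: -171; Q=2: -153; Q=3: -135; Q=4: -124; Q=5: -137; Q=6: -192; Q=7: -291.
Profit is maximized at Q = 4. AVC there is 25/4 = $6.25 ≤ P, so producing beats shutting down (which would give -$179).

Q = 4; profit = -$124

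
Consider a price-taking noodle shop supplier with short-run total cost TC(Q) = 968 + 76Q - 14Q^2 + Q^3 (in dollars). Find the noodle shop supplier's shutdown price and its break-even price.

Shutdown price = $27; break-even price = $131

AVC = 76 - 14Q + Q^2; minimized at Q = 7, giving min AVC = $27. That is the shutdown price.
ATC = 968/Q + 76 - 14Q + Q^2. Setting dATC/dQ = −968/Q^2 − 14 + 2Q = 0 gives Q = 11 (since 2·11^3 − 14·11^2 = 968).
min ATC = 968/11 + 76 − 14·11 + 11^2 = $131. That is the break-even price.
Between these two prices the firm operates at a loss; above $131 it earns a profit.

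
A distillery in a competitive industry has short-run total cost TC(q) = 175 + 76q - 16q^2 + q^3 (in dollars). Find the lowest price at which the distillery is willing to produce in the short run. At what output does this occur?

$12 per unit, at q = 8

The shutdown price is the minimum of AVC. VC = 76q - 16q^2 + q^3, so AVC = 76 - 16q + q^2.
At the minimum of AVC, MC = AVC. MC = 76 - 32q + 3q^2; setting MC = AVC gives 2q^2 - 16q = 0, so q = 8. min AVC = 12.
For P < $12 the firm produces nothing.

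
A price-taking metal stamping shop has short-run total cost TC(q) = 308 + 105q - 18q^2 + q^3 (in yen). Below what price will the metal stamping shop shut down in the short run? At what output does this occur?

¥24 per unit, at q = 9

Short-run supply begins at min AVC. From VC = 105q - 18q^2 + q^3, AVC = 105 - 18q + q^2.
dAVC/dq = -18 + 2q = 0 gives q = 9. min AVC = 105 - 18·9 + 9^2 = 24.
So the shutdown price is ¥24.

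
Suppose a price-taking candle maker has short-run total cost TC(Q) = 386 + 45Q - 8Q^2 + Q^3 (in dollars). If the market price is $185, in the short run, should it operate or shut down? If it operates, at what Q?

Variable cost is VC = 45Q - 8Q^2 + Q^3, so AVC = VC/Q = 45 - 8Q + Q^2 and MC = dTC/dQ = 45 - 16Q + 3Q^2.
AVC is minimized where dAVC/dQ = -8 + 2Q = 0, at Q = 4; min AVC = 45 - 8·4 + 4^2 = $29.
Because $185 ≥ $29, revenue can cover variable cost; the firm operates.
P = MC gives -140 - 16Q + 3Q^2 = 0, with roots -14/3 and 10. Take the larger (rising MC): Q* = 10.
Check: AVC at Q = 10 is $65 ≤ P, so revenue covers variable cost.
Profit = P·Q − TC = 185·10 − 1036 = $814.

Produce at Q = 10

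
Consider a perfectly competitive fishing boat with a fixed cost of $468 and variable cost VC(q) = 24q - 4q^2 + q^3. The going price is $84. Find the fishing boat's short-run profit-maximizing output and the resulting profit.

AVC = 24 - 4q + q^2 has its minimum $20 at q = 2; price $84 clears that bar, so the firm operates.
MC = 24 - 8q + 3q^2. Setting P = MC and taking the root on the rising branch gives q* = 6.
TR = 84·6 = 504. TC = 468 + 216 = 684. Profit = 504 − 684 = -$180.
Shutting down would mean losing the fixed cost of $468, so operating at a loss of $180 is better by $288.

Profit = -$180 at q = 6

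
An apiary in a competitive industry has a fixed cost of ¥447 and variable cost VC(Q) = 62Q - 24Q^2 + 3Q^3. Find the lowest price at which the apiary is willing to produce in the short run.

¥14 per unit

The firm shuts down when price falls below the minimum of average variable cost. AVC = VC/Q = 62 - 24Q + 3Q^2.
At the minimum of AVC, MC = AVC. MC = 62 - 48Q + 9Q^2; setting MC = AVC gives 6Q^2 - 24Q = 0, so Q = 4. min AVC = 14.
So the shutdown price is ¥14.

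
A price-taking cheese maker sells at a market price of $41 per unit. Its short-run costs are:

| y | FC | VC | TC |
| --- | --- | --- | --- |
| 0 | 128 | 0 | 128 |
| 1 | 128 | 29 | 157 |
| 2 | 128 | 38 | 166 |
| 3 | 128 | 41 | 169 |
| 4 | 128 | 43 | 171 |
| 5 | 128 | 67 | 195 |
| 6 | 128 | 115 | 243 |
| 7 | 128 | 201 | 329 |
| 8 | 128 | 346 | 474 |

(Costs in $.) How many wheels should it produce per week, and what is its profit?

y = 5; profit = $10

Tabulate TR − TC: y=0: -128; y=1: -116; y=2: -84; y=3: -46; y=4: -7; y=5: 10; y=6: 3; y=7: -42; y=8: -146.
Profit is maximized at y = 5. AVC there is 67/5 = $13.40 ≤ P, so producing beats shutting down (which would give -$128).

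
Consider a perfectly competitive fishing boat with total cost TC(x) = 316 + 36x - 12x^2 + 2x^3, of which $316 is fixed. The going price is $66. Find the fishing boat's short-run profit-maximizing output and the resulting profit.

AVC = 36 - 12x + 2x^2; min AVC = $18 at x = 3. Since P = $66 ≥ min AVC, the firm produces.
MC = 36 - 24x + 6x^2. Setting P = MC and taking the root on the rising branch gives x* = 5.
TR = 66·5 = 330. TC = 316 + 130 = 446. Profit = 330 − 446 = -$116.
By producing, the firm covers all variable cost plus $200 of fixed cost; shutting down would lose the full $316.

Profit = -$116 at x = 5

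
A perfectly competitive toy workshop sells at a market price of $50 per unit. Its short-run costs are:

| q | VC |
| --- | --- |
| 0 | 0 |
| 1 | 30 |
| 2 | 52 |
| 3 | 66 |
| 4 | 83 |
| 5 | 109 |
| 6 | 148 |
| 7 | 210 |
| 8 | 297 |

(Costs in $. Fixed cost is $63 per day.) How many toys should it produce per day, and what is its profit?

Profit at each row (π = 50q − TC): q=0: -63; q=1: -43; q=2: -15; q=3: 21; q=4: 54; q=5: 78; q=6: 89; q=7: 77; q=8: 40.
Profit is maximized at q = 6. AVC there is 148/6 = $24.67 ≤ P, so producing beats shutting down (which would give -$63).

q = 6; profit = $89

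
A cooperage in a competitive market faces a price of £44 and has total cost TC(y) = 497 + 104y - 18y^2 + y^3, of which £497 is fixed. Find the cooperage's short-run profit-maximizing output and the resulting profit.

AVC = 104 - 18y + y^2 has its minimum £23 at y = 9; price £44 clears that bar, so the firm operates.
With MC = 104 - 36y + 3y^2, P = MC on the upward-sloping part at y* = 10.
TR = 44·10 = 440. TC = 497 + 240 = 737. Profit = 440 − 737 = -£297.
Shutting down would mean losing the fixed cost of £497, so operating at a loss of £297 is better by £200.

Profit = -£297 at y = 10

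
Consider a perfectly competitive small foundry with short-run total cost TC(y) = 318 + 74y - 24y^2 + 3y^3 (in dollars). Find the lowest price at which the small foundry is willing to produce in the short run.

Short-run supply begins at min AVC. From VC = 74y - 24y^2 + 3y^3, AVC = 74 - 24y + 3y^2.
At the minimum of AVC, MC = AVC. MC = 74 - 48y + 9y^2; setting MC = AVC gives 6y^2 - 24y = 0, so y = 4. min AVC = 26.
The firm shuts down for any P below $26.

$26 per unit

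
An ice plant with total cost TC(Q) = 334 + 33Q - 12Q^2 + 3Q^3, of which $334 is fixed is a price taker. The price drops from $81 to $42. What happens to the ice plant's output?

Output falls from 4 to 3

MC = 33 - 24Q + 9Q^2; the shutdown threshold is min AVC = $21 (at Q = 2).
With P = $81 above the shutdown price, P = MC gives Q = 4.
At P = $42 ≥ min AVC, set P = MC: Q = 3. The firm stays open but cuts output.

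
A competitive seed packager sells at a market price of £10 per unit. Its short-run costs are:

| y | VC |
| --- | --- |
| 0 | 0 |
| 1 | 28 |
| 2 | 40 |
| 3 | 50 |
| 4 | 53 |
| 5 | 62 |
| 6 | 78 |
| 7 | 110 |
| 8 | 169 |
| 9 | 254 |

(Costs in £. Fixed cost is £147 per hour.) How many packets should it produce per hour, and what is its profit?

Profit at each row (π = 10y − TC): y=0: -147; y=1: -165; y=2: -167; y=3: -167; y=4: -160; y=5: -159; y=6: -165; y=7: -187; y=8: -236; y=9: -311.
Profit is highest at y = 0. Equivalently, the lowest AVC in the table is 62/5 ≈ £12.40 at y = 5, and P = £10 falls below it — price never covers variable cost, so the firm shuts down and loses only its fixed cost.

y = 0 (shut down); profit = -£147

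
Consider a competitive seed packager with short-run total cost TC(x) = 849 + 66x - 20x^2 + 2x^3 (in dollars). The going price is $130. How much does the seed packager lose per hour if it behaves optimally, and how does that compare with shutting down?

Profit = -$81 at x = 8

AVC = 66 - 20x + 2x^2; min AVC = $16 at x = 5. Since P = $130 ≥ min AVC, the firm produces.
MC = 66 - 40x + 6x^2. Setting P = MC and taking the root on the rising branch gives x* = 8.
TR = 130·8 = 1040. TC = 849 + 272 = 1121. Profit = 1040 − 1121 = -$81.
Shutting down would mean losing the fixed cost of $849, so operating at a loss of $81 is better by $768.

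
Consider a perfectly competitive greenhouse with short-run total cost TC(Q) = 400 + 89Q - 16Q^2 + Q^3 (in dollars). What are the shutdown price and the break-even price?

AVC = 89 - 16Q + Q^2; minimized at Q = 8, giving min AVC = $25. That is the shutdown price.
ATC = 400/Q + 89 - 16Q + Q^2. Setting dATC/dQ = −400/Q^2 − 16 + 2Q = 0 gives Q = 10 (since 2·10^3 − 16·10^2 = 400).
min ATC = 400/10 + 89 − 16·10 + 10^2 = $69. That is the break-even price.
For $25 ≤ P < $69 the firm produces at a loss; below $25 it shuts down.

Shutdown price = $25; break-even price = $69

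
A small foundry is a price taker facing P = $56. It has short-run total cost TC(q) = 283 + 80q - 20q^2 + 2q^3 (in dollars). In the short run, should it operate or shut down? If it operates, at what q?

Produce at q = 6

Variable cost is VC = 80q - 20q^2 + 2q^3, so AVC = VC/q = 80 - 20q + 2q^2 and MC = dTC/dq = 80 - 40q + 6q^2.
The AVC parabola has its vertex at q = 20/4 = 5, where AVC = 80 - 20·5 + 2·5^2 = $30.
Because $56 ≥ $30, revenue can cover variable cost; the firm operates.
Set P = MC: 56 = 80 - 40q + 6q^2 → 24 - 40q + 6q^2 = 0. The roots are q = 2/3 and q = 6; the profit-maximizing output is on the rising part of MC, so q* = 6.
Check: AVC at q = 6 is $32 ≤ P, so revenue covers variable cost.
Profit = P·q − TC = 56·6 − 475 = -$139, a loss, but smaller than the $283 fixed cost the firm would lose by shutting down.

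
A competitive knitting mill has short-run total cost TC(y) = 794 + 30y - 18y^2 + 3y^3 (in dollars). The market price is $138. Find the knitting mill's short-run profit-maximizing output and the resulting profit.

AVC = 30 - 18y + 3y^2; min AVC = $3 at y = 3. Since P = $138 ≥ min AVC, the firm produces.
MC = 30 - 36y + 9y^2. Setting P = MC and taking the root on the rising branch gives y* = 6.
TR = 138·6 = 828. TC = 794 + 180 = 974. Profit = 828 − 974 = -$146.
That loss of $146 beats the $794 the firm would lose by shutting down; producing recovers $648 of fixed cost.

Profit = -$146 at y = 6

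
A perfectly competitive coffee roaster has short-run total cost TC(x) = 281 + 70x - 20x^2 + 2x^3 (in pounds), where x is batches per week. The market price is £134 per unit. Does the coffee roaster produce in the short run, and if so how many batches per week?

Produce at x = 8

From TC, MC = TC'(x) = 70 - 40x + 6x^2 and AVC = VC/x = 70 - 20x + 2x^2.
The AVC parabola has its vertex at x = 20/4 = 5, where AVC = 70 - 20·5 + 2·5^2 = £20.
Since P = £134 ≥ min AVC = £20, price covers variable cost and the firm should produce.
Solving P = MC: -64 - 40x + 6x^2 = 0 ⇒ x = -4/3 or 8. On the upward-sloping branch, x* = 8.
Check: AVC at x = 8 is £38 ≤ P, so revenue covers variable cost.
Profit = P·x − TC = 134·8 − 585 = £487.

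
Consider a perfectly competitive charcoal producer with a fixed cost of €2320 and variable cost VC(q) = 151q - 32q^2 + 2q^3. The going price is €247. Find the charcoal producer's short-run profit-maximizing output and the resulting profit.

AVC = 151 - 32q + 2q^2; min AVC = €23 at q = 8. Since P = €247 ≥ min AVC, the firm produces.
With MC = 151 - 64q + 6q^2, P = MC on the upward-sloping part at q* = 12.
TR = 247·12 = 2964. TC = 2320 + 660 = 2980. Profit = 2964 − 2980 = -€16.
That loss of €16 beats the €2320 the firm would lose by shutting down; producing recovers €2304 of fixed cost.

Profit = -€16 at q = 12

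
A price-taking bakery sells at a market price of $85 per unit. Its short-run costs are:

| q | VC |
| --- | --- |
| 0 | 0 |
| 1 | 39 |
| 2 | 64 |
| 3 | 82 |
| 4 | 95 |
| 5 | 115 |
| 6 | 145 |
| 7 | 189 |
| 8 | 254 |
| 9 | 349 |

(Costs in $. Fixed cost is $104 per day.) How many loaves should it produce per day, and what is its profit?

Profit at each row (π = 85q − TC): q=0: -104; q=1: -58; q=2: 2; q=3: 69; q=4: 141; q=5: 206; q=6: 261; q=7: 302; q=8: 322; q=9: 312.
Profit is maximized at q = 8. AVC there is 254/8 = $31.75 ≤ P, so producing beats shutting down (which would give -$104).

q = 8; profit = $322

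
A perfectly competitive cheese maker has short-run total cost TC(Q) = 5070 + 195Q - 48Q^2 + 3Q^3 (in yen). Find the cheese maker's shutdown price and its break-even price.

Shutdown price = min AVC. AVC = 195 - 48Q + 3Q^2, with vertex at Q = 8 and minimum ¥3.
ATC = 5070/Q + 195 - 48Q + 3Q^2. Setting dATC/dQ = −5070/Q^2 − 48 + 6Q = 0 gives Q = 13 (since 6·13^3 − 48·13^2 = 5070).
min ATC = 5070/13 + 195 − 48·13 + 3·13^2 = ¥468. That is the break-even price.
For ¥3 ≤ P < ¥468 the firm produces at a loss; below ¥3 it shuts down.

Shutdown price = ¥3; break-even price = ¥468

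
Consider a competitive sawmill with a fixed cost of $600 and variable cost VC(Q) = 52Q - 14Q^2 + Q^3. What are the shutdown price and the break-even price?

Shutdown price = min AVC. AVC = 52 - 14Q + Q^2, with vertex at Q = 7 and minimum $3.
ATC = 600/Q + 52 - 14Q + Q^2. Setting dATC/dQ = −600/Q^2 − 14 + 2Q = 0 gives Q = 10 (since 2·10^3 − 14·10^2 = 600).
min ATC = 600/10 + 52 − 14·10 + 10^2 = $72. That is the break-even price.
Between these two prices the firm operates at a loss; above $72 it earns a profit.

Shutdown price = $3; break-even price = $72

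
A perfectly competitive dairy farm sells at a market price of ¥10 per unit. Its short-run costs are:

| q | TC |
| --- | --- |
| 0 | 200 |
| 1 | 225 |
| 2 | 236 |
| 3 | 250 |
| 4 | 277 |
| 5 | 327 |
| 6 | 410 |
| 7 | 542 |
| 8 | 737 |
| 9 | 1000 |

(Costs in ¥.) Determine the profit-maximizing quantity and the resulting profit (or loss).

q = 0 (shut down); profit = -¥200

Tabulate TR − TC: q=0: -200; q=1: -215; q=2: -216; q=3: -220; q=4: -237; q=5: -277; q=6: -350; q=7: -472; q=8: -657; q=9: -910.
Profit is highest at q = 0. Equivalently, the lowest AVC in the table is 50/3 ≈ ¥16.67 at q = 3, and P = ¥10 falls below it — price never covers variable cost, so the firm shuts down and loses only its fixed cost.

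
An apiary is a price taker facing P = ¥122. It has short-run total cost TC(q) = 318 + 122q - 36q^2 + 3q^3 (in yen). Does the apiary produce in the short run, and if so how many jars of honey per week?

Variable cost is VC = 122q - 36q^2 + 3q^3, so AVC = VC/q = 122 - 36q + 3q^2 and MC = dTC/dq = 122 - 72q + 9q^2.
AVC hits its minimum where MC = AVC, at q = 6, giving min AVC = 122 - 36·6 + 3·6^2 = ¥14.
P = ¥122 exceeds min AVC = ¥14, so the firm stays open.
Solving P = MC: -72q + 9q^2 = 0 ⇒ q = 0 or 8. On the upward-sloping branch, q* = 8.
Check: AVC at q = 8 is ¥26 ≤ P, so revenue covers variable cost.
Profit = P·q − TC = 122·8 − 526 = ¥450.

Produce at q = 8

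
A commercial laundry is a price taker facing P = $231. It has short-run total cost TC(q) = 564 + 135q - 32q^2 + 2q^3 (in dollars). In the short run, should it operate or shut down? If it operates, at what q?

Strip out fixed cost: VC = 135q - 32q^2 + 2q^3. Then AVC = 135 - 32q + 2q^2 and MC = 135 - 64q + 6q^2.
AVC hits its minimum where MC = AVC, at q = 8, giving min AVC = 135 - 32·8 + 2·8^2 = $7.
Because $231 ≥ $7, revenue can cover variable cost; the firm operates.
P = MC gives -96 - 64q + 6q^2 = 0, with roots -4/3 and 12. Take the larger (rising MC): q* = 12.
Check: AVC at q = 12 is $39 ≤ P, so revenue covers variable cost.
Profit = P·q − TC = 231·12 − 1032 = $1740.

Produce at q = 12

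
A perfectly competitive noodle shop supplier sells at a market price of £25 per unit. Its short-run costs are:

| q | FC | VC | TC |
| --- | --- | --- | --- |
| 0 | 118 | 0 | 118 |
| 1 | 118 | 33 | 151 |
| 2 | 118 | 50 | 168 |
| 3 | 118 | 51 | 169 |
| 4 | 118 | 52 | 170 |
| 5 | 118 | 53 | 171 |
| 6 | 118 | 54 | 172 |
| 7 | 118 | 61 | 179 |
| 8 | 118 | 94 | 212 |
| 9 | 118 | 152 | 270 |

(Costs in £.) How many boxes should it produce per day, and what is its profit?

q = 7; profit = -£4

Compute π = P·q − TC at each output: q=0: -118; q=1: -126; q=2: -118; q=3: -94; q=4: -70; q=5: -46; q=6: -22; q=7: -4; q=8: -12; q=9: -45.
Profit is maximized at q = 7. AVC there is 61/7 = £8.71 ≤ P, so producing beats shutting down (which would give -£118).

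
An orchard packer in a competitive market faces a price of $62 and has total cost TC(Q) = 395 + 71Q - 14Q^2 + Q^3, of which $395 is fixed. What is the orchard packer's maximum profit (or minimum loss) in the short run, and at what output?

AVC = 71 - 14Q + Q^2 has its minimum $22 at Q = 7; price $62 clears that bar, so the firm operates.
With MC = 71 - 28Q + 3Q^2, P = MC on the upward-sloping part at Q* = 9.
TR = 62·9 = 558. TC = 395 + 234 = 629. Profit = 558 − 629 = -$71.
That loss of $71 beats the $395 the firm would lose by shutting down; producing recovers $324 of fixed cost.

Profit = -$71 at Q = 9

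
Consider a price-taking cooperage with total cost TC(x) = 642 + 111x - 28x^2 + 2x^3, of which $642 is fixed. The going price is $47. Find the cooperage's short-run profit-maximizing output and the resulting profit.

Profit = -$386 at x = 8

AVC = 111 - 28x + 2x^2 has its minimum $13 at x = 7; price $47 clears that bar, so the firm operates.
With MC = 111 - 56x + 6x^2, P = MC on the upward-sloping part at x* = 8.
TR = 47·8 = 376. TC = 642 + 120 = 762. Profit = 376 − 762 = -$386.
That loss of $386 beats the $642 the firm would lose by shutting down; producing recovers $256 of fixed cost.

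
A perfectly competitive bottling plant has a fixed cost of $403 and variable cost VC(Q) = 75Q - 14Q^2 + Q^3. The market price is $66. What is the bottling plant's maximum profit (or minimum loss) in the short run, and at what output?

Profit = -$79 at Q = 9

AVC = 75 - 14Q + Q^2; min AVC = $26 at Q = 7. Since P = $66 ≥ min AVC, the firm produces.
MC = 75 - 28Q + 3Q^2. Setting P = MC and taking the root on the rising branch gives Q* = 9.
TR = 66·9 = 594. TC = 403 + 270 = 673. Profit = 594 − 673 = -$79.
By producing, the firm covers all variable cost plus $324 of fixed cost; shutting down would lose the full $403.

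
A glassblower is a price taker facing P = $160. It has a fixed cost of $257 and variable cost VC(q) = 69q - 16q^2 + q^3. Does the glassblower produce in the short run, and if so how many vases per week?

Produce at q = 13

From TC, MC = TC'(q) = 69 - 32q + 3q^2 and AVC = VC/q = 69 - 16q + q^2.
The AVC parabola has its vertex at q = 16/2 = 8, where AVC = 69 - 16·8 + 8^2 = $5.
Because $160 ≥ $5, revenue can cover variable cost; the firm operates.
Solving P = MC: -91 - 32q + 3q^2 = 0 ⇒ q = -7/3 or 13. On the upward-sloping branch, q* = 13.
Check: AVC at q = 13 is $30 ≤ P, so revenue covers variable cost.
Profit = P·q − TC = 160·13 − 647 = $1433.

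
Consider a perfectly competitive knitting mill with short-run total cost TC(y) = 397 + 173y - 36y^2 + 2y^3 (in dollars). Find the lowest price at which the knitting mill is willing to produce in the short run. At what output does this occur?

$11 per unit, at y = 9

The shutdown price is the minimum of AVC. VC = 173y - 36y^2 + 2y^3, so AVC = 173 - 36y + 2y^2.
At the minimum of AVC, MC = AVC. MC = 173 - 72y + 6y^2; setting MC = AVC gives 4y^2 - 36y = 0, so y = 9. min AVC = 11.
So the shutdown price is $11.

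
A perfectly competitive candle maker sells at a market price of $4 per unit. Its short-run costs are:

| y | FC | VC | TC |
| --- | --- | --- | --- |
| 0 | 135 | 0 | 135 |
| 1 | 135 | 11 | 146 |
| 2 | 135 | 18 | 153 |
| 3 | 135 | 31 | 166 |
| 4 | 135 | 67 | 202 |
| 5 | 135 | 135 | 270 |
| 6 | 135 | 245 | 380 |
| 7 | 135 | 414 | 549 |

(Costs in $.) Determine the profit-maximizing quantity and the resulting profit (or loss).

Tabulate TR − TC: y=0: -135; y=1: -142; y=2: -145; y=3: -154; y=4: -186; y=5: -250; y=6: -356; y=7: -521.
Profit is highest at y = 0. Equivalently, the lowest AVC in the table is 18/2 ≈ $9 at y = 2, and P = $4 falls below it — price never covers variable cost, so the firm shuts down and loses only its fixed cost.

y = 0 (shut down); profit = -$135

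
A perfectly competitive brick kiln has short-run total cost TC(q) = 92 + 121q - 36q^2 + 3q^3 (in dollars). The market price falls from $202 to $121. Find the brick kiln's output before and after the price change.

Output falls from 9 to 8

MC = 121 - 72q + 9q^2; the shutdown threshold is min AVC = $13 (at q = 6).
At P = $202 ≥ min AVC, set P = MC on the rising branch: q = 9.
At P = $121 ≥ min AVC, set P = MC: q = 8. The firm stays open but cuts output.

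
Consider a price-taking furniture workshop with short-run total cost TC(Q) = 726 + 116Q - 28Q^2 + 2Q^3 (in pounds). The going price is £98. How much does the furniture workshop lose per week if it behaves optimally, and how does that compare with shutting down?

Profit = -£78 at Q = 9

AVC = 116 - 28Q + 2Q^2 has its minimum £18 at Q = 7; price £98 clears that bar, so the firm operates.
MC = 116 - 56Q + 6Q^2. Setting P = MC and taking the root on the rising branch gives Q* = 9.
TR = 98·9 = 882. TC = 726 + 234 = 960. Profit = 882 − 960 = -£78.
By producing, the firm covers all variable cost plus £648 of fixed cost; shutting down would lose the full £726.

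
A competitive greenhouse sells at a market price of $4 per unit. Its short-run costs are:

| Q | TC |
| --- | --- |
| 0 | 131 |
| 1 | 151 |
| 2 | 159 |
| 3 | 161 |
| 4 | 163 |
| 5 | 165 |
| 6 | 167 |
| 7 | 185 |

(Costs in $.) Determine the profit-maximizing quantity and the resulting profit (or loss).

Q = 0 (shut down); profit = -$131

Profit at each row (π = 4Q − TC): Q=0: -131; Q=1: -147; Q=2: -151; Q=3: -149; Q=4: -147; Q=5: -145; Q=6: -143; Q=7: -157.
Profit is highest at Q = 0. Equivalently, the lowest AVC in the table is 36/6 ≈ $6 at Q = 6, and P = $4 falls below it — price never covers variable cost, so the firm shuts down and loses only its fixed cost.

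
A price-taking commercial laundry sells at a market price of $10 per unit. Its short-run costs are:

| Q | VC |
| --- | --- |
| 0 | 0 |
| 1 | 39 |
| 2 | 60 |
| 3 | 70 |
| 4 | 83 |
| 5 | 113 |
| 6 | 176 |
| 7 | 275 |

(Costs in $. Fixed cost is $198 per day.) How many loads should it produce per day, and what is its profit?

Q = 0 (shut down); profit = -$198

Tabulate TR − TC: Q=0: -198; Q=1: -227; Q=2: -238; Q=3: -238; Q=4: -241; Q=5: -261; Q=6: -314; Q=7: -403.
Profit is highest at Q = 0. Equivalently, the lowest AVC in the table is 83/4 ≈ $20.75 at Q = 4, and P = $10 falls below it — price never covers variable cost, so the firm shuts down and loses only its fixed cost.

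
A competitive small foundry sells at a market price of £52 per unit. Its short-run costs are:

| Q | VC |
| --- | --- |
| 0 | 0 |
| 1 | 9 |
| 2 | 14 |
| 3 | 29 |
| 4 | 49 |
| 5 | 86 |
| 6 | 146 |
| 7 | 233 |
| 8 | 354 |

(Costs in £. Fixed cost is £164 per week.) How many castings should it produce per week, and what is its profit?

Compute π = P·Q − TC at each output: Q=0: -164; Q=1: -121; Q=2: -74; Q=3: -37; Q=4: -5; Q=5: 10; Q=6: 2; Q=7: -33; Q=8: -102.
Profit is maximized at Q = 5. AVC there is 86/5 = £17.20 ≤ P, so producing beats shutting down (which would give -£164).

Q = 5; profit = £10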